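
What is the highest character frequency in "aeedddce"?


Input: aeedddce
Character counts:
  'a': 1
  'c': 1
  'd': 3
  'e': 3
Maximum frequency: 3

3


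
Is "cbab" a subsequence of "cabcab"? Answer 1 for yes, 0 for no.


Check if "cbab" is a subsequence of "cabcab"
Greedy scan:
  Position 0 ('c'): matches sub[0] = 'c'
  Position 1 ('a'): no match needed
  Position 2 ('b'): matches sub[1] = 'b'
  Position 3 ('c'): no match needed
  Position 4 ('a'): matches sub[2] = 'a'
  Position 5 ('b'): matches sub[3] = 'b'
All 4 characters matched => is a subsequence

1


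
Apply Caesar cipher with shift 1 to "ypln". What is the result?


Caesar cipher: shift "ypln" by 1
  'y' (pos 24) + 1 = pos 25 = 'z'
  'p' (pos 15) + 1 = pos 16 = 'q'
  'l' (pos 11) + 1 = pos 12 = 'm'
  'n' (pos 13) + 1 = pos 14 = 'o'
Result: zqmo

zqmo


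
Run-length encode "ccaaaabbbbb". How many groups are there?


Input: ccaaaabbbbb
Scanning for consecutive runs:
  Group 1: 'c' x 2 (positions 0-1)
  Group 2: 'a' x 4 (positions 2-5)
  Group 3: 'b' x 5 (positions 6-10)
Total groups: 3

3


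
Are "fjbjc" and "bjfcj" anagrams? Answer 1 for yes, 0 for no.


Strings: "fjbjc", "bjfcj"
Sorted first:  bcfjj
Sorted second: bcfjj
Sorted forms match => anagrams

1


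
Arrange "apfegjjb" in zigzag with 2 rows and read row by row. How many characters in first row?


Zigzag "apfegjjb" into 2 rows:
Placing characters:
  'a' => row 0
  'p' => row 1
  'f' => row 0
  'e' => row 1
  'g' => row 0
  'j' => row 1
  'j' => row 0
  'b' => row 1
Rows:
  Row 0: "afgj"
  Row 1: "pejb"
First row length: 4

4


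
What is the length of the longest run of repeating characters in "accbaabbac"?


Input: "accbaabbac"
Scanning for longest run:
  Position 1 ('c'): new char, reset run to 1
  Position 2 ('c'): continues run of 'c', length=2
  Position 3 ('b'): new char, reset run to 1
  Position 4 ('a'): new char, reset run to 1
  Position 5 ('a'): continues run of 'a', length=2
  Position 6 ('b'): new char, reset run to 1
  Position 7 ('b'): continues run of 'b', length=2
  Position 8 ('a'): new char, reset run to 1
  Position 9 ('c'): new char, reset run to 1
Longest run: 'c' with length 2

2


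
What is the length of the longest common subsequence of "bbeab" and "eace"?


LCS of "bbeab" and "eace"
DP table:
           e    a    c    e
      0    0    0    0    0
  b   0    0    0    0    0
  b   0    0    0    0    0
  e   0    1    1    1    1
  a   0    1    2    2    2
  b   0    1    2    2    2
LCS length = dp[5][4] = 2

2


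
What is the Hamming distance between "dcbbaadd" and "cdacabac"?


Comparing "dcbbaadd" and "cdacabac" position by position:
  Position 0: 'd' vs 'c' => differ
  Position 1: 'c' vs 'd' => differ
  Position 2: 'b' vs 'a' => differ
  Position 3: 'b' vs 'c' => differ
  Position 4: 'a' vs 'a' => same
  Position 5: 'a' vs 'b' => differ
  Position 6: 'd' vs 'a' => differ
  Position 7: 'd' vs 'c' => differ
Total differences (Hamming distance): 7

7


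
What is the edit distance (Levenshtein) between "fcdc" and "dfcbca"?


Computing edit distance: "fcdc" -> "dfcbca"
DP table:
           d    f    c    b    c    a
      0    1    2    3    4    5    6
  f   1    1    1    2    3    4    5
  c   2    2    2    1    2    3    4
  d   3    2    3    2    2    3    4
  c   4    3    3    3    3    2    3
Edit distance = dp[4][6] = 3

3


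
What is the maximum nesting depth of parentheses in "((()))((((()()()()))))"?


Input: "((()))((((()()()()))))"
Tracking depth:
  Position 0 '(': depth becomes 1
  Position 1 '(': depth becomes 2
  Position 2 '(': depth becomes 3
  Position 3 ')': depth becomes 2
  Position 4 ')': depth becomes 1
  Position 5 ')': depth becomes 0
  Position 6 '(': depth becomes 1
  Position 7 '(': depth becomes 2
  Position 8 '(': depth becomes 3
  Position 9 '(': depth becomes 4
  Position 10 '(': depth becomes 5
  Position 11 ')': depth becomes 4
  Position 12 '(': depth becomes 5
  Position 13 ')': depth becomes 4
  Position 14 '(': depth becomes 5
  Position 15 ')': depth becomes 4
  Position 16 '(': depth becomes 5
  Position 17 ')': depth becomes 4
  Position 18 ')': depth becomes 3
  Position 19 ')': depth becomes 2
  Position 20 ')': depth becomes 1
  Position 21 ')': depth becomes 0
Maximum depth reached: 5

5


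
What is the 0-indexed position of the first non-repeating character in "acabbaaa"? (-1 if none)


Input: acabbaaa
Character frequencies:
  'a': 5
  'b': 2
  'c': 1
Scanning left to right for freq == 1:
  Position 0 ('a'): freq=5, skip
  Position 1 ('c'): unique! => answer = 1

1


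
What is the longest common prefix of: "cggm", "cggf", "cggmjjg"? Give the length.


Words: cggm, cggf, cggmjjg
  Position 0: all 'c' => match
  Position 1: all 'g' => match
  Position 2: all 'g' => match
  Position 3: ('m', 'f', 'm') => mismatch, stop
LCP = "cgg" (length 3)

3


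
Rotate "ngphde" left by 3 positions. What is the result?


Input: "ngphde", rotate left by 3
First 3 characters: "ngp"
Remaining characters: "hde"
Concatenate remaining + first: "hde" + "ngp" = "hdengp"

hdengp


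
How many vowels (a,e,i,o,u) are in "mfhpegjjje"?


Input: mfhpegjjje
Checking each character:
  'm' at position 0: consonant
  'f' at position 1: consonant
  'h' at position 2: consonant
  'p' at position 3: consonant
  'e' at position 4: vowel (running total: 1)
  'g' at position 5: consonant
  'j' at position 6: consonant
  'j' at position 7: consonant
  'j' at position 8: consonant
  'e' at position 9: vowel (running total: 2)
Total vowels: 2

2


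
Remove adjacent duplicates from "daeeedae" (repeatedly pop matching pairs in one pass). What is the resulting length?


Input: daeeedae
Stack-based adjacent duplicate removal:
  Read 'd': push. Stack: d
  Read 'a': push. Stack: da
  Read 'e': push. Stack: dae
  Read 'e': matches stack top 'e' => pop. Stack: da
  Read 'e': push. Stack: dae
  Read 'd': push. Stack: daed
  Read 'a': push. Stack: daeda
  Read 'e': push. Stack: daedae
Final stack: "daedae" (length 6)

6


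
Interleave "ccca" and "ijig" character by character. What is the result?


Interleaving "ccca" and "ijig":
  Position 0: 'c' from first, 'i' from second => "ci"
  Position 1: 'c' from first, 'j' from second => "cj"
  Position 2: 'c' from first, 'i' from second => "ci"
  Position 3: 'a' from first, 'g' from second => "ag"
Result: cicjciag

cicjciag


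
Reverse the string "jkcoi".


Input: jkcoi
Reading characters right to left:
  Position 4: 'i'
  Position 3: 'o'
  Position 2: 'c'
  Position 1: 'k'
  Position 0: 'j'
Reversed: iockj

iockj


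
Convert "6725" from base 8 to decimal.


Input: "6725" in base 8
Positional expansion:
  Digit '6' (value 6) x 8^3 = 3072
  Digit '7' (value 7) x 8^2 = 448
  Digit '2' (value 2) x 8^1 = 16
  Digit '5' (value 5) x 8^0 = 5
Sum = 3541

3541


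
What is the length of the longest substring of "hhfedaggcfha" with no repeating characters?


Input: "hhfedaggcfha"
Sliding window (track last position of each char):
  Position 0 ('h'): window [0,0] length 1 -- new best
  Position 1 ('h'): repeat (last at 0), move window start to 1
  Position 1 ('h'): window [1,1] length 1
  Position 2 ('f'): window [1,2] length 2 -- new best
  Position 3 ('e'): window [1,3] length 3 -- new best
  Position 4 ('d'): window [1,4] length 4 -- new best
  Position 5 ('a'): window [1,5] length 5 -- new best
  Position 6 ('g'): window [1,6] length 6 -- new best
  Position 7 ('g'): repeat (last at 6), move window start to 7
  Position 7 ('g'): window [7,7] length 1
  Position 8 ('c'): window [7,8] length 2
  Position 9 ('f'): window [7,9] length 3
  Position 10 ('h'): window [7,10] length 4
  Position 11 ('a'): window [7,11] length 5
Longest substring with no repeats: "hfedag" with length 6

6


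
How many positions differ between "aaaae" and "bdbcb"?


Comparing "aaaae" and "bdbcb" position by position:
  Position 0: 'a' vs 'b' => DIFFER
  Position 1: 'a' vs 'd' => DIFFER
  Position 2: 'a' vs 'b' => DIFFER
  Position 3: 'a' vs 'c' => DIFFER
  Position 4: 'e' vs 'b' => DIFFER
Positions that differ: 5

5


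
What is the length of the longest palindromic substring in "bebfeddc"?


Input: "bebfeddc"
Checking substrings for palindromes:
  [0:3] "beb" (len 3) => palindrome
  [5:7] "dd" (len 2) => palindrome
Longest palindromic substring: "beb" with length 3

3


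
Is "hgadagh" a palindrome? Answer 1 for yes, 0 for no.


Input: hgadagh
Reversed: hgadagh
  Compare pos 0 ('h') with pos 6 ('h'): match
  Compare pos 1 ('g') with pos 5 ('g'): match
  Compare pos 2 ('a') with pos 4 ('a'): match
Result: palindrome

1


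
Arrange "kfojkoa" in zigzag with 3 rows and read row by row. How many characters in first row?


Zigzag "kfojkoa" into 3 rows:
Placing characters:
  'k' => row 0
  'f' => row 1
  'o' => row 2
  'j' => row 1
  'k' => row 0
  'o' => row 1
  'a' => row 2
Rows:
  Row 0: "kk"
  Row 1: "fjo"
  Row 2: "oa"
First row length: 2

2


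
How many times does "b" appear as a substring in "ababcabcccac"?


Searching for "b" in "ababcabcccac"
Scanning each position:
  Position 0: "a" => no
  Position 1: "b" => MATCH
  Position 2: "a" => no
  Position 3: "b" => MATCH
  Position 4: "c" => no
  Position 5: "a" => no
  Position 6: "b" => MATCH
  Position 7: "c" => no
  Position 8: "c" => no
  Position 9: "c" => no
  Position 10: "a" => no
  Position 11: "c" => no
Total occurrences: 3

3


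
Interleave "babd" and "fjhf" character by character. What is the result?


Interleaving "babd" and "fjhf":
  Position 0: 'b' from first, 'f' from second => "bf"
  Position 1: 'a' from first, 'j' from second => "aj"
  Position 2: 'b' from first, 'h' from second => "bh"
  Position 3: 'd' from first, 'f' from second => "df"
Result: bfajbhdf

bfajbhdf


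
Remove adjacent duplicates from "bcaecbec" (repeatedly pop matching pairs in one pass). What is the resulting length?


Input: bcaecbec
Stack-based adjacent duplicate removal:
  Read 'b': push. Stack: b
  Read 'c': push. Stack: bc
  Read 'a': push. Stack: bca
  Read 'e': push. Stack: bcae
  Read 'c': push. Stack: bcaec
  Read 'b': push. Stack: bcaecb
  Read 'e': push. Stack: bcaecbe
  Read 'c': push. Stack: bcaecbec
Final stack: "bcaecbec" (length 8)

8


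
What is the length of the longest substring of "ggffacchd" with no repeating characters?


Input: "ggffacchd"
Sliding window (track last position of each char):
  Position 0 ('g'): window [0,0] length 1 -- new best
  Position 1 ('g'): repeat (last at 0), move window start to 1
  Position 1 ('g'): window [1,1] length 1
  Position 2 ('f'): window [1,2] length 2 -- new best
  Position 3 ('f'): repeat (last at 2), move window start to 3
  Position 3 ('f'): window [3,3] length 1
  Position 4 ('a'): window [3,4] length 2
  Position 5 ('c'): window [3,5] length 3 -- new best
  Position 6 ('c'): repeat (last at 5), move window start to 6
  Position 6 ('c'): window [6,6] length 1
  Position 7 ('h'): window [6,7] length 2
  Position 8 ('d'): window [6,8] length 3
Longest substring with no repeats: "fac" with length 3

3


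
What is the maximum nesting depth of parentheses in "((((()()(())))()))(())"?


Input: "((((()()(())))()))(())"
Tracking depth:
  Position 0 '(': depth becomes 1
  Position 1 '(': depth becomes 2
  Position 2 '(': depth becomes 3
  Position 3 '(': depth becomes 4
  Position 4 '(': depth becomes 5
  Position 5 ')': depth becomes 4
  Position 6 '(': depth becomes 5
  Position 7 ')': depth becomes 4
  Position 8 '(': depth becomes 5
  Position 9 '(': depth becomes 6
  Position 10 ')': depth becomes 5
  Position 11 ')': depth becomes 4
  Position 12 ')': depth becomes 3
  Position 13 ')': depth becomes 2
  Position 14 '(': depth becomes 3
  Position 15 ')': depth becomes 2
  Position 16 ')': depth becomes 1
  Position 17 ')': depth becomes 0
  Position 18 '(': depth becomes 1
  Position 19 '(': depth becomes 2
  Position 20 ')': depth becomes 1
  Position 21 ')': depth becomes 0
Maximum depth reached: 6

6


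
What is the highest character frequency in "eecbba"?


Input: eecbba
Character counts:
  'a': 1
  'b': 2
  'c': 1
  'e': 2
Maximum frequency: 2

2


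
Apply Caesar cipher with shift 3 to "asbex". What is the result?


Caesar cipher: shift "asbex" by 3
  'a' (pos 0) + 3 = pos 3 = 'd'
  's' (pos 18) + 3 = pos 21 = 'v'
  'b' (pos 1) + 3 = pos 4 = 'e'
  'e' (pos 4) + 3 = pos 7 = 'h'
  'x' (pos 23) + 3 = pos 0 = 'a'
Result: dveha

dveha


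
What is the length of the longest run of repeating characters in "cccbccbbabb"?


Input: "cccbccbbabb"
Scanning for longest run:
  Position 1 ('c'): continues run of 'c', length=2
  Position 2 ('c'): continues run of 'c', length=3
  Position 3 ('b'): new char, reset run to 1
  Position 4 ('c'): new char, reset run to 1
  Position 5 ('c'): continues run of 'c', length=2
  Position 6 ('b'): new char, reset run to 1
  Position 7 ('b'): continues run of 'b', length=2
  Position 8 ('a'): new char, reset run to 1
  Position 9 ('b'): new char, reset run to 1
  Position 10 ('b'): continues run of 'b', length=2
Longest run: 'c' with length 3

3


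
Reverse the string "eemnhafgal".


Input: eemnhafgal
Reading characters right to left:
  Position 9: 'l'
  Position 8: 'a'
  Position 7: 'g'
  Position 6: 'f'
  Position 5: 'a'
  Position 4: 'h'
  Position 3: 'n'
  Position 2: 'm'
  Position 1: 'e'
  Position 0: 'e'
Reversed: lagfahnmee

lagfahnmee


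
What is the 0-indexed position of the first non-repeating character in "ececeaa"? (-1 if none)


Input: ececeaa
Character frequencies:
  'a': 2
  'c': 2
  'e': 3
Scanning left to right for freq == 1:
  Position 0 ('e'): freq=3, skip
  Position 1 ('c'): freq=2, skip
  Position 2 ('e'): freq=3, skip
  Position 3 ('c'): freq=2, skip
  Position 4 ('e'): freq=3, skip
  Position 5 ('a'): freq=2, skip
  Position 6 ('a'): freq=2, skip
  No unique character found => answer = -1

-1


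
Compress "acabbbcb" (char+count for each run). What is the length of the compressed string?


Input: acabbbcb
Runs:
  'a' x 1 => "a1"
  'c' x 1 => "c1"
  'a' x 1 => "a1"
  'b' x 3 => "b3"
  'c' x 1 => "c1"
  'b' x 1 => "b1"
Compressed: "a1c1a1b3c1b1"
Compressed length: 12

12


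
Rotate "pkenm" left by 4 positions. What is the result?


Input: "pkenm", rotate left by 4
First 4 characters: "pken"
Remaining characters: "m"
Concatenate remaining + first: "m" + "pken" = "mpken"

mpken


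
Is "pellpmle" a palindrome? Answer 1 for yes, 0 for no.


Input: pellpmle
Reversed: elmpllep
  Compare pos 0 ('p') with pos 7 ('e'): MISMATCH
  Compare pos 1 ('e') with pos 6 ('l'): MISMATCH
  Compare pos 2 ('l') with pos 5 ('m'): MISMATCH
  Compare pos 3 ('l') with pos 4 ('p'): MISMATCH
Result: not a palindrome

0


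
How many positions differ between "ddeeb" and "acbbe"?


Comparing "ddeeb" and "acbbe" position by position:
  Position 0: 'd' vs 'a' => DIFFER
  Position 1: 'd' vs 'c' => DIFFER
  Position 2: 'e' vs 'b' => DIFFER
  Position 3: 'e' vs 'b' => DIFFER
  Position 4: 'b' vs 'e' => DIFFER
Positions that differ: 5

5


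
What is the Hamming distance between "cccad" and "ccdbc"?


Comparing "cccad" and "ccdbc" position by position:
  Position 0: 'c' vs 'c' => same
  Position 1: 'c' vs 'c' => same
  Position 2: 'c' vs 'd' => differ
  Position 3: 'a' vs 'b' => differ
  Position 4: 'd' vs 'c' => differ
Total differences (Hamming distance): 3

3


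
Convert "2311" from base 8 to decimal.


Input: "2311" in base 8
Positional expansion:
  Digit '2' (value 2) x 8^3 = 1024
  Digit '3' (value 3) x 8^2 = 192
  Digit '1' (value 1) x 8^1 = 8
  Digit '1' (value 1) x 8^0 = 1
Sum = 1225

1225


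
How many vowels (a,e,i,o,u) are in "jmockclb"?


Input: jmockclb
Checking each character:
  'j' at position 0: consonant
  'm' at position 1: consonant
  'o' at position 2: vowel (running total: 1)
  'c' at position 3: consonant
  'k' at position 4: consonant
  'c' at position 5: consonant
  'l' at position 6: consonant
  'b' at position 7: consonant
Total vowels: 1

1


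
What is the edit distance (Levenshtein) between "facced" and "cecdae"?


Computing edit distance: "facced" -> "cecdae"
DP table:
           c    e    c    d    a    e
      0    1    2    3    4    5    6
  f   1    1    2    3    4    5    6
  a   2    2    2    3    4    4    5
  c   3    2    3    2    3    4    5
  c   4    3    3    3    3    4    5
  e   5    4    3    4    4    4    4
  d   6    5    4    4    4    5    5
Edit distance = dp[6][6] = 5

5


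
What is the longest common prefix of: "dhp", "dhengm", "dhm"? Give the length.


Words: dhp, dhengm, dhm
  Position 0: all 'd' => match
  Position 1: all 'h' => match
  Position 2: ('p', 'e', 'm') => mismatch, stop
LCP = "dh" (length 2)

2


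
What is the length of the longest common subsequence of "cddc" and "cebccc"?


LCS of "cddc" and "cebccc"
DP table:
           c    e    b    c    c    c
      0    0    0    0    0    0    0
  c   0    1    1    1    1    1    1
  d   0    1    1    1    1    1    1
  d   0    1    1    1    1    1    1
  c   0    1    1    1    2    2    2
LCS length = dp[4][6] = 2

2


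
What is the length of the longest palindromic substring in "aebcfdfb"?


Input: "aebcfdfb"
Checking substrings for palindromes:
  [4:7] "fdf" (len 3) => palindrome
Longest palindromic substring: "fdf" with length 3

3


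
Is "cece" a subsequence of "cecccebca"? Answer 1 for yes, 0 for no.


Check if "cece" is a subsequence of "cecccebca"
Greedy scan:
  Position 0 ('c'): matches sub[0] = 'c'
  Position 1 ('e'): matches sub[1] = 'e'
  Position 2 ('c'): matches sub[2] = 'c'
  Position 3 ('c'): no match needed
  Position 4 ('c'): no match needed
  Position 5 ('e'): matches sub[3] = 'e'
  Position 6 ('b'): no match needed
  Position 7 ('c'): no match needed
  Position 8 ('a'): no match needed
All 4 characters matched => is a subsequence

1


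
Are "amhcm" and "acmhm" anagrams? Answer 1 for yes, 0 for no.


Strings: "amhcm", "acmhm"
Sorted first:  achmm
Sorted second: achmm
Sorted forms match => anagrams

1


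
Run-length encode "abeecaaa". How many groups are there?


Input: abeecaaa
Scanning for consecutive runs:
  Group 1: 'a' x 1 (positions 0-0)
  Group 2: 'b' x 1 (positions 1-1)
  Group 3: 'e' x 2 (positions 2-3)
  Group 4: 'c' x 1 (positions 4-4)
  Group 5: 'a' x 3 (positions 5-7)
Total groups: 5

5


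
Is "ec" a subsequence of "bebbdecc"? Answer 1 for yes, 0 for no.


Check if "ec" is a subsequence of "bebbdecc"
Greedy scan:
  Position 0 ('b'): no match needed
  Position 1 ('e'): matches sub[0] = 'e'
  Position 2 ('b'): no match needed
  Position 3 ('b'): no match needed
  Position 4 ('d'): no match needed
  Position 5 ('e'): no match needed
  Position 6 ('c'): matches sub[1] = 'c'
  Position 7 ('c'): no match needed
All 2 characters matched => is a subsequence

1


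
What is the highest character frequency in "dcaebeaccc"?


Input: dcaebeaccc
Character counts:
  'a': 2
  'b': 1
  'c': 4
  'd': 1
  'e': 2
Maximum frequency: 4

4


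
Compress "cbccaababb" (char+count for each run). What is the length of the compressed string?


Input: cbccaababb
Runs:
  'c' x 1 => "c1"
  'b' x 1 => "b1"
  'c' x 2 => "c2"
  'a' x 2 => "a2"
  'b' x 1 => "b1"
  'a' x 1 => "a1"
  'b' x 2 => "b2"
Compressed: "c1b1c2a2b1a1b2"
Compressed length: 14

14


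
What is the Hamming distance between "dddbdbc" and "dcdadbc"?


Comparing "dddbdbc" and "dcdadbc" position by position:
  Position 0: 'd' vs 'd' => same
  Position 1: 'd' vs 'c' => differ
  Position 2: 'd' vs 'd' => same
  Position 3: 'b' vs 'a' => differ
  Position 4: 'd' vs 'd' => same
  Position 5: 'b' vs 'b' => same
  Position 6: 'c' vs 'c' => same
Total differences (Hamming distance): 2

2


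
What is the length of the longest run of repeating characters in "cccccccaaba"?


Input: "cccccccaaba"
Scanning for longest run:
  Position 1 ('c'): continues run of 'c', length=2
  Position 2 ('c'): continues run of 'c', length=3
  Position 3 ('c'): continues run of 'c', length=4
  Position 4 ('c'): continues run of 'c', length=5
  Position 5 ('c'): continues run of 'c', length=6
  Position 6 ('c'): continues run of 'c', length=7
  Position 7 ('a'): new char, reset run to 1
  Position 8 ('a'): continues run of 'a', length=2
  Position 9 ('b'): new char, reset run to 1
  Position 10 ('a'): new char, reset run to 1
Longest run: 'c' with length 7

7


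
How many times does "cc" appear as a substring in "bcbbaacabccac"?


Searching for "cc" in "bcbbaacabccac"
Scanning each position:
  Position 0: "bc" => no
  Position 1: "cb" => no
  Position 2: "bb" => no
  Position 3: "ba" => no
  Position 4: "aa" => no
  Position 5: "ac" => no
  Position 6: "ca" => no
  Position 7: "ab" => no
  Position 8: "bc" => no
  Position 9: "cc" => MATCH
  Position 10: "ca" => no
  Position 11: "ac" => no
Total occurrences: 1

1


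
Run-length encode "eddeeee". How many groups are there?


Input: eddeeee
Scanning for consecutive runs:
  Group 1: 'e' x 1 (positions 0-0)
  Group 2: 'd' x 2 (positions 1-2)
  Group 3: 'e' x 4 (positions 3-6)
Total groups: 3

3


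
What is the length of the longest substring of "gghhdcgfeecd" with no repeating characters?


Input: "gghhdcgfeecd"
Sliding window (track last position of each char):
  Position 0 ('g'): window [0,0] length 1 -- new best
  Position 1 ('g'): repeat (last at 0), move window start to 1
  Position 1 ('g'): window [1,1] length 1
  Position 2 ('h'): window [1,2] length 2 -- new best
  Position 3 ('h'): repeat (last at 2), move window start to 3
  Position 3 ('h'): window [3,3] length 1
  Position 4 ('d'): window [3,4] length 2
  Position 5 ('c'): window [3,5] length 3 -- new best
  Position 6 ('g'): window [3,6] length 4 -- new best
  Position 7 ('f'): window [3,7] length 5 -- new best
  Position 8 ('e'): window [3,8] length 6 -- new best
  Position 9 ('e'): repeat (last at 8), move window start to 9
  Position 9 ('e'): window [9,9] length 1
  Position 10 ('c'): window [9,10] length 2
  Position 11 ('d'): window [9,11] length 3
Longest substring with no repeats: "hdcgfe" with length 6

6


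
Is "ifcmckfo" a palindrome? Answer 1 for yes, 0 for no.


Input: ifcmckfo
Reversed: ofkcmcfi
  Compare pos 0 ('i') with pos 7 ('o'): MISMATCH
  Compare pos 1 ('f') with pos 6 ('f'): match
  Compare pos 2 ('c') with pos 5 ('k'): MISMATCH
  Compare pos 3 ('m') with pos 4 ('c'): MISMATCH
Result: not a palindrome

0


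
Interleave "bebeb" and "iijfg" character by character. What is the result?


Interleaving "bebeb" and "iijfg":
  Position 0: 'b' from first, 'i' from second => "bi"
  Position 1: 'e' from first, 'i' from second => "ei"
  Position 2: 'b' from first, 'j' from second => "bj"
  Position 3: 'e' from first, 'f' from second => "ef"
  Position 4: 'b' from first, 'g' from second => "bg"
Result: bieibjefbg

bieibjefbg


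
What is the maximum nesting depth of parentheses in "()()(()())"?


Input: "()()(()())"
Tracking depth:
  Position 0 '(': depth becomes 1
  Position 1 ')': depth becomes 0
  Position 2 '(': depth becomes 1
  Position 3 ')': depth becomes 0
  Position 4 '(': depth becomes 1
  Position 5 '(': depth becomes 2
  Position 6 ')': depth becomes 1
  Position 7 '(': depth becomes 2
  Position 8 ')': depth becomes 1
  Position 9 ')': depth becomes 0
Maximum depth reached: 2

2


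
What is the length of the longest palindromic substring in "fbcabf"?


Input: "fbcabf"
Checking substrings for palindromes:
  No multi-char palindromic substrings found
Longest palindromic substring: "f" with length 1

1


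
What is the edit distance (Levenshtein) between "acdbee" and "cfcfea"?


Computing edit distance: "acdbee" -> "cfcfea"
DP table:
           c    f    c    f    e    a
      0    1    2    3    4    5    6
  a   1    1    2    3    4    5    5
  c   2    1    2    2    3    4    5
  d   3    2    2    3    3    4    5
  b   4    3    3    3    4    4    5
  e   5    4    4    4    4    4    5
  e   6    5    5    5    5    4    5
Edit distance = dp[6][6] = 5

5


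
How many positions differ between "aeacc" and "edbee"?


Comparing "aeacc" and "edbee" position by position:
  Position 0: 'a' vs 'e' => DIFFER
  Position 1: 'e' vs 'd' => DIFFER
  Position 2: 'a' vs 'b' => DIFFER
  Position 3: 'c' vs 'e' => DIFFER
  Position 4: 'c' vs 'e' => DIFFER
Positions that differ: 5

5


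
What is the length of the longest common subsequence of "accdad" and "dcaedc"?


LCS of "accdad" and "dcaedc"
DP table:
           d    c    a    e    d    c
      0    0    0    0    0    0    0
  a   0    0    0    1    1    1    1
  c   0    0    1    1    1    1    2
  c   0    0    1    1    1    1    2
  d   0    1    1    1    1    2    2
  a   0    1    1    2    2    2    2
  d   0    1    1    2    2    3    3
LCS length = dp[6][6] = 3

3


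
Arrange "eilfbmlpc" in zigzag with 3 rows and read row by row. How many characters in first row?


Zigzag "eilfbmlpc" into 3 rows:
Placing characters:
  'e' => row 0
  'i' => row 1
  'l' => row 2
  'f' => row 1
  'b' => row 0
  'm' => row 1
  'l' => row 2
  'p' => row 1
  'c' => row 0
Rows:
  Row 0: "ebc"
  Row 1: "ifmp"
  Row 2: "ll"
First row length: 3

3


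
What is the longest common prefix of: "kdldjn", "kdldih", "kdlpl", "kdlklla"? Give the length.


Words: kdldjn, kdldih, kdlpl, kdlklla
  Position 0: all 'k' => match
  Position 1: all 'd' => match
  Position 2: all 'l' => match
  Position 3: ('d', 'd', 'p', 'k') => mismatch, stop
LCP = "kdl" (length 3)

3


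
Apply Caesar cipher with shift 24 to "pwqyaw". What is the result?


Caesar cipher: shift "pwqyaw" by 24
  'p' (pos 15) + 24 = pos 13 = 'n'
  'w' (pos 22) + 24 = pos 20 = 'u'
  'q' (pos 16) + 24 = pos 14 = 'o'
  'y' (pos 24) + 24 = pos 22 = 'w'
  'a' (pos 0) + 24 = pos 24 = 'y'
  'w' (pos 22) + 24 = pos 20 = 'u'
Result: nuowyu

nuowyu


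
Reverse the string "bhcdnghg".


Input: bhcdnghg
Reading characters right to left:
  Position 7: 'g'
  Position 6: 'h'
  Position 5: 'g'
  Position 4: 'n'
  Position 3: 'd'
  Position 2: 'c'
  Position 1: 'h'
  Position 0: 'b'
Reversed: ghgndchb

ghgndchb


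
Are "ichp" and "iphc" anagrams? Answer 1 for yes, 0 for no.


Strings: "ichp", "iphc"
Sorted first:  chip
Sorted second: chip
Sorted forms match => anagrams

1


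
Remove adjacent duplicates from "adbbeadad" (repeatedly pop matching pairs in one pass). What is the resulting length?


Input: adbbeadad
Stack-based adjacent duplicate removal:
  Read 'a': push. Stack: a
  Read 'd': push. Stack: ad
  Read 'b': push. Stack: adb
  Read 'b': matches stack top 'b' => pop. Stack: ad
  Read 'e': push. Stack: ade
  Read 'a': push. Stack: adea
  Read 'd': push. Stack: adead
  Read 'a': push. Stack: adeada
  Read 'd': push. Stack: adeadad
Final stack: "adeadad" (length 7)

7


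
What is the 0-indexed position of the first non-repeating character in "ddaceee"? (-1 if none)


Input: ddaceee
Character frequencies:
  'a': 1
  'c': 1
  'd': 2
  'e': 3
Scanning left to right for freq == 1:
  Position 0 ('d'): freq=2, skip
  Position 1 ('d'): freq=2, skip
  Position 2 ('a'): unique! => answer = 2

2


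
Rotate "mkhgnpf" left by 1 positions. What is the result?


Input: "mkhgnpf", rotate left by 1
First 1 characters: "m"
Remaining characters: "khgnpf"
Concatenate remaining + first: "khgnpf" + "m" = "khgnpfm"

khgnpfm


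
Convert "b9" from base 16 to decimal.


Input: "b9" in base 16
Positional expansion:
  Digit 'b' (value 11) x 16^1 = 176
  Digit '9' (value 9) x 16^0 = 9
Sum = 185

185


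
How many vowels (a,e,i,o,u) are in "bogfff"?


Input: bogfff
Checking each character:
  'b' at position 0: consonant
  'o' at position 1: vowel (running total: 1)
  'g' at position 2: consonant
  'f' at position 3: consonant
  'f' at position 4: consonant
  'f' at position 5: consonant
Total vowels: 1

1


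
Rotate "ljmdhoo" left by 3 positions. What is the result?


Input: "ljmdhoo", rotate left by 3
First 3 characters: "ljm"
Remaining characters: "dhoo"
Concatenate remaining + first: "dhoo" + "ljm" = "dhooljm"

dhooljm


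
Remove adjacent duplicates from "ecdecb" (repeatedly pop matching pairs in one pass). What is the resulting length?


Input: ecdecb
Stack-based adjacent duplicate removal:
  Read 'e': push. Stack: e
  Read 'c': push. Stack: ec
  Read 'd': push. Stack: ecd
  Read 'e': push. Stack: ecde
  Read 'c': push. Stack: ecdec
  Read 'b': push. Stack: ecdecb
Final stack: "ecdecb" (length 6)

6


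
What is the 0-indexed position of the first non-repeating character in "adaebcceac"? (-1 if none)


Input: adaebcceac
Character frequencies:
  'a': 3
  'b': 1
  'c': 3
  'd': 1
  'e': 2
Scanning left to right for freq == 1:
  Position 0 ('a'): freq=3, skip
  Position 1 ('d'): unique! => answer = 1

1


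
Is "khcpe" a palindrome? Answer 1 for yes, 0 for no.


Input: khcpe
Reversed: epchk
  Compare pos 0 ('k') with pos 4 ('e'): MISMATCH
  Compare pos 1 ('h') with pos 3 ('p'): MISMATCH
Result: not a palindrome

0


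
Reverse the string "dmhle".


Input: dmhle
Reading characters right to left:
  Position 4: 'e'
  Position 3: 'l'
  Position 2: 'h'
  Position 1: 'm'
  Position 0: 'd'
Reversed: elhmd

elhmd


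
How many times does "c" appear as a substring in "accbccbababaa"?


Searching for "c" in "accbccbababaa"
Scanning each position:
  Position 0: "a" => no
  Position 1: "c" => MATCH
  Position 2: "c" => MATCH
  Position 3: "b" => no
  Position 4: "c" => MATCH
  Position 5: "c" => MATCH
  Position 6: "b" => no
  Position 7: "a" => no
  Position 8: "b" => no
  Position 9: "a" => no
  Position 10: "b" => no
  Position 11: "a" => no
  Position 12: "a" => no
Total occurrences: 4

4


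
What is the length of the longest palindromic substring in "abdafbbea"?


Input: "abdafbbea"
Checking substrings for palindromes:
  [5:7] "bb" (len 2) => palindrome
Longest palindromic substring: "bb" with length 2

2


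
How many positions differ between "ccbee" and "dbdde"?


Comparing "ccbee" and "dbdde" position by position:
  Position 0: 'c' vs 'd' => DIFFER
  Position 1: 'c' vs 'b' => DIFFER
  Position 2: 'b' vs 'd' => DIFFER
  Position 3: 'e' vs 'd' => DIFFER
  Position 4: 'e' vs 'e' => same
Positions that differ: 4

4


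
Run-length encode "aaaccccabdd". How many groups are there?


Input: aaaccccabdd
Scanning for consecutive runs:
  Group 1: 'a' x 3 (positions 0-2)
  Group 2: 'c' x 4 (positions 3-6)
  Group 3: 'a' x 1 (positions 7-7)
  Group 4: 'b' x 1 (positions 8-8)
  Group 5: 'd' x 2 (positions 9-10)
Total groups: 5

5


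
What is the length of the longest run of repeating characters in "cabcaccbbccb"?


Input: "cabcaccbbccb"
Scanning for longest run:
  Position 1 ('a'): new char, reset run to 1
  Position 2 ('b'): new char, reset run to 1
  Position 3 ('c'): new char, reset run to 1
  Position 4 ('a'): new char, reset run to 1
  Position 5 ('c'): new char, reset run to 1
  Position 6 ('c'): continues run of 'c', length=2
  Position 7 ('b'): new char, reset run to 1
  Position 8 ('b'): continues run of 'b', length=2
  Position 9 ('c'): new char, reset run to 1
  Position 10 ('c'): continues run of 'c', length=2
  Position 11 ('b'): new char, reset run to 1
Longest run: 'c' with length 2

2


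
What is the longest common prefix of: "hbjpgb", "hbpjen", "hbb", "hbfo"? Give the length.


Words: hbjpgb, hbpjen, hbb, hbfo
  Position 0: all 'h' => match
  Position 1: all 'b' => match
  Position 2: ('j', 'p', 'b', 'f') => mismatch, stop
LCP = "hb" (length 2)

2


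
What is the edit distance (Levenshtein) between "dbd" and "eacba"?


Computing edit distance: "dbd" -> "eacba"
DP table:
           e    a    c    b    a
      0    1    2    3    4    5
  d   1    1    2    3    4    5
  b   2    2    2    3    3    4
  d   3    3    3    3    4    4
Edit distance = dp[3][5] = 4

4


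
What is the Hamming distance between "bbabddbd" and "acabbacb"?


Comparing "bbabddbd" and "acabbacb" position by position:
  Position 0: 'b' vs 'a' => differ
  Position 1: 'b' vs 'c' => differ
  Position 2: 'a' vs 'a' => same
  Position 3: 'b' vs 'b' => same
  Position 4: 'd' vs 'b' => differ
  Position 5: 'd' vs 'a' => differ
  Position 6: 'b' vs 'c' => differ
  Position 7: 'd' vs 'b' => differ
Total differences (Hamming distance): 6

6


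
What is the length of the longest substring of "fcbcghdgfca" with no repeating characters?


Input: "fcbcghdgfca"
Sliding window (track last position of each char):
  Position 0 ('f'): window [0,0] length 1 -- new best
  Position 1 ('c'): window [0,1] length 2 -- new best
  Position 2 ('b'): window [0,2] length 3 -- new best
  Position 3 ('c'): repeat (last at 1), move window start to 2
  Position 3 ('c'): window [2,3] length 2
  Position 4 ('g'): window [2,4] length 3
  Position 5 ('h'): window [2,5] length 4 -- new best
  Position 6 ('d'): window [2,6] length 5 -- new best
  Position 7 ('g'): repeat (last at 4), move window start to 5
  Position 7 ('g'): window [5,7] length 3
  Position 8 ('f'): window [5,8] length 4
  Position 9 ('c'): window [5,9] length 5
  Position 10 ('a'): window [5,10] length 6 -- new best
Longest substring with no repeats: "hdgfca" with length 6

6


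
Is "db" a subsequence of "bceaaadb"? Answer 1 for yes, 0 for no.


Check if "db" is a subsequence of "bceaaadb"
Greedy scan:
  Position 0 ('b'): no match needed
  Position 1 ('c'): no match needed
  Position 2 ('e'): no match needed
  Position 3 ('a'): no match needed
  Position 4 ('a'): no match needed
  Position 5 ('a'): no match needed
  Position 6 ('d'): matches sub[0] = 'd'
  Position 7 ('b'): matches sub[1] = 'b'
All 2 characters matched => is a subsequence

1


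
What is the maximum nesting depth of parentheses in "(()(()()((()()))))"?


Input: "(()(()()((()()))))"
Tracking depth:
  Position 0 '(': depth becomes 1
  Position 1 '(': depth becomes 2
  Position 2 ')': depth becomes 1
  Position 3 '(': depth becomes 2
  Position 4 '(': depth becomes 3
  Position 5 ')': depth becomes 2
  Position 6 '(': depth becomes 3
  Position 7 ')': depth becomes 2
  Position 8 '(': depth becomes 3
  Position 9 '(': depth becomes 4
  Position 10 '(': depth becomes 5
  Position 11 ')': depth becomes 4
  Position 12 '(': depth becomes 5
  Position 13 ')': depth becomes 4
  Position 14 ')': depth becomes 3
  Position 15 ')': depth becomes 2
  Position 16 ')': depth becomes 1
  Position 17 ')': depth becomes 0
Maximum depth reached: 5

5


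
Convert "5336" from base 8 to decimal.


Input: "5336" in base 8
Positional expansion:
  Digit '5' (value 5) x 8^3 = 2560
  Digit '3' (value 3) x 8^2 = 192
  Digit '3' (value 3) x 8^1 = 24
  Digit '6' (value 6) x 8^0 = 6
Sum = 2782

2782


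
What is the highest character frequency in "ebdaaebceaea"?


Input: ebdaaebceaea
Character counts:
  'a': 4
  'b': 2
  'c': 1
  'd': 1
  'e': 4
Maximum frequency: 4

4


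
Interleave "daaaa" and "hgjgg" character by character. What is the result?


Interleaving "daaaa" and "hgjgg":
  Position 0: 'd' from first, 'h' from second => "dh"
  Position 1: 'a' from first, 'g' from second => "ag"
  Position 2: 'a' from first, 'j' from second => "aj"
  Position 3: 'a' from first, 'g' from second => "ag"
  Position 4: 'a' from first, 'g' from second => "ag"
Result: dhagajagag

dhagajagag


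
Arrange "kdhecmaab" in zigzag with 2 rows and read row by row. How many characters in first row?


Zigzag "kdhecmaab" into 2 rows:
Placing characters:
  'k' => row 0
  'd' => row 1
  'h' => row 0
  'e' => row 1
  'c' => row 0
  'm' => row 1
  'a' => row 0
  'a' => row 1
  'b' => row 0
Rows:
  Row 0: "khcab"
  Row 1: "dema"
First row length: 5

5


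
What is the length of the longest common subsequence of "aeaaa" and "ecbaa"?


LCS of "aeaaa" and "ecbaa"
DP table:
           e    c    b    a    a
      0    0    0    0    0    0
  a   0    0    0    0    1    1
  e   0    1    1    1    1    1
  a   0    1    1    1    2    2
  a   0    1    1    1    2    3
  a   0    1    1    1    2    3
LCS length = dp[5][5] = 3

3


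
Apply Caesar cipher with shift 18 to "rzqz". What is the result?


Caesar cipher: shift "rzqz" by 18
  'r' (pos 17) + 18 = pos 9 = 'j'
  'z' (pos 25) + 18 = pos 17 = 'r'
  'q' (pos 16) + 18 = pos 8 = 'i'
  'z' (pos 25) + 18 = pos 17 = 'r'
Result: jrir

jrir


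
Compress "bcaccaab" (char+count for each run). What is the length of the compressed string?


Input: bcaccaab
Runs:
  'b' x 1 => "b1"
  'c' x 1 => "c1"
  'a' x 1 => "a1"
  'c' x 2 => "c2"
  'a' x 2 => "a2"
  'b' x 1 => "b1"
Compressed: "b1c1a1c2a2b1"
Compressed length: 12

12


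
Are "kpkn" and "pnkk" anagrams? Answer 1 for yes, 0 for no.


Strings: "kpkn", "pnkk"
Sorted first:  kknp
Sorted second: kknp
Sorted forms match => anagrams

1


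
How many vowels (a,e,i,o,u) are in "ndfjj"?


Input: ndfjj
Checking each character:
  'n' at position 0: consonant
  'd' at position 1: consonant
  'f' at position 2: consonant
  'j' at position 3: consonant
  'j' at position 4: consonant
Total vowels: 0

0


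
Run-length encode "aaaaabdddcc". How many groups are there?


Input: aaaaabdddcc
Scanning for consecutive runs:
  Group 1: 'a' x 5 (positions 0-4)
  Group 2: 'b' x 1 (positions 5-5)
  Group 3: 'd' x 3 (positions 6-8)
  Group 4: 'c' x 2 (positions 9-10)
Total groups: 4

4


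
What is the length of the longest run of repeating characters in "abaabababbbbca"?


Input: "abaabababbbbca"
Scanning for longest run:
  Position 1 ('b'): new char, reset run to 1
  Position 2 ('a'): new char, reset run to 1
  Position 3 ('a'): continues run of 'a', length=2
  Position 4 ('b'): new char, reset run to 1
  Position 5 ('a'): new char, reset run to 1
  Position 6 ('b'): new char, reset run to 1
  Position 7 ('a'): new char, reset run to 1
  Position 8 ('b'): new char, reset run to 1
  Position 9 ('b'): continues run of 'b', length=2
  Position 10 ('b'): continues run of 'b', length=3
  Position 11 ('b'): continues run of 'b', length=4
  Position 12 ('c'): new char, reset run to 1
  Position 13 ('a'): new char, reset run to 1
Longest run: 'b' with length 4

4


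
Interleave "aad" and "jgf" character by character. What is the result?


Interleaving "aad" and "jgf":
  Position 0: 'a' from first, 'j' from second => "aj"
  Position 1: 'a' from first, 'g' from second => "ag"
  Position 2: 'd' from first, 'f' from second => "df"
Result: ajagdf

ajagdf


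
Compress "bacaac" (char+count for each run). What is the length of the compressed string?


Input: bacaac
Runs:
  'b' x 1 => "b1"
  'a' x 1 => "a1"
  'c' x 1 => "c1"
  'a' x 2 => "a2"
  'c' x 1 => "c1"
Compressed: "b1a1c1a2c1"
Compressed length: 10

10


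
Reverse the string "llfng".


Input: llfng
Reading characters right to left:
  Position 4: 'g'
  Position 3: 'n'
  Position 2: 'f'
  Position 1: 'l'
  Position 0: 'l'
Reversed: gnfll

gnfll


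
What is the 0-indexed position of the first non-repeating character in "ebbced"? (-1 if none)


Input: ebbced
Character frequencies:
  'b': 2
  'c': 1
  'd': 1
  'e': 2
Scanning left to right for freq == 1:
  Position 0 ('e'): freq=2, skip
  Position 1 ('b'): freq=2, skip
  Position 2 ('b'): freq=2, skip
  Position 3 ('c'): unique! => answer = 3

3


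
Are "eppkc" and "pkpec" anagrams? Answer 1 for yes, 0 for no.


Strings: "eppkc", "pkpec"
Sorted first:  cekpp
Sorted second: cekpp
Sorted forms match => anagrams

1


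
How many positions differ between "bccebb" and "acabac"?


Comparing "bccebb" and "acabac" position by position:
  Position 0: 'b' vs 'a' => DIFFER
  Position 1: 'c' vs 'c' => same
  Position 2: 'c' vs 'a' => DIFFER
  Position 3: 'e' vs 'b' => DIFFER
  Position 4: 'b' vs 'a' => DIFFER
  Position 5: 'b' vs 'c' => DIFFER
Positions that differ: 5

5


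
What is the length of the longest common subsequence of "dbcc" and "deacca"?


LCS of "dbcc" and "deacca"
DP table:
           d    e    a    c    c    a
      0    0    0    0    0    0    0
  d   0    1    1    1    1    1    1
  b   0    1    1    1    1    1    1
  c   0    1    1    1    2    2    2
  c   0    1    1    1    2    3    3
LCS length = dp[4][6] = 3

3
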